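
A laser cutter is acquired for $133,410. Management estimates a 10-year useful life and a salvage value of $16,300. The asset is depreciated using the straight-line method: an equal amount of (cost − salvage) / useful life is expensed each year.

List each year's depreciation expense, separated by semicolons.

Depreciable base = $133,410 − $16,300 = $117,110.
Annual expense = $117,110 / 10 = $11,711.
End of year 1: book value $121,699.
End of year 2: book value $109,988.
End of year 3: book value $98,277.
End of year 4: book value $86,566.
End of year 5: book value $74,855.
End of year 6: book value $63,144.
End of year 7: book value $51,433.
End of year 8: book value $39,722.
End of year 9: book value $28,011.
End of year 10: book value $16,300.

$11,711; $11,711; $11,711; $11,711; $11,711; $11,711; $11,711; $11,711; $11,711; $11,711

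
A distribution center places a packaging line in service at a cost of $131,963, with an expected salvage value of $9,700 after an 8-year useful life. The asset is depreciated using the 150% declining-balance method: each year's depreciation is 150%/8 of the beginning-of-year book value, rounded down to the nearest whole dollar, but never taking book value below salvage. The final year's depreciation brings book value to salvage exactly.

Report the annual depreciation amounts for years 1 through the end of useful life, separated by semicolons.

$24,743; $20,103; $16,334; $13,271; $10,783; $8,761; $7,119; $21,149

Depreciable base = $131,963 − $9,700 = $122,263.
Year 1: ⌊$131,963 × 150%/8⌋ = $24,743. Book value $107,220.
Year 2: ⌊$107,220 × 150%/8⌋ = $20,103. Book value $87,117.
Year 3: ⌊$87,117 × 150%/8⌋ = $16,334. Book value $70,783.
Year 4: ⌊$70,783 × 150%/8⌋ = $13,271. Book value $57,512.
Year 5: ⌊$57,512 × 150%/8⌋ = $10,783. Book value $46,729.
Year 6: ⌊$46,729 × 150%/8⌋ = $8,761. Book value $37,968.
Year 7: ⌊$37,968 × 150%/8⌋ = $7,119. Book value $30,849.
Year 8 (final): $30,849 − $9,700 = $21,149. Book value $9,700.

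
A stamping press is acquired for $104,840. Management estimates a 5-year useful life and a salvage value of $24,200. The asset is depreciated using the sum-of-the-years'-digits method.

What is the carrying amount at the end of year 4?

Depreciable base = $104,840 − $24,200 = $80,640.
Sum of the years' digits = 5+4+3+2+1 = 15.
Year 1: $80,640 × 5/15 = $26,880. Book value $77,960.
Year 2: $80,640 × 4/15 = $21,504. Book value $56,456.
Year 3: $80,640 × 3/15 = $16,128. Book value $40,328.
Year 4: $80,640 × 2/15 = $10,752. Book value $29,576.

$29,576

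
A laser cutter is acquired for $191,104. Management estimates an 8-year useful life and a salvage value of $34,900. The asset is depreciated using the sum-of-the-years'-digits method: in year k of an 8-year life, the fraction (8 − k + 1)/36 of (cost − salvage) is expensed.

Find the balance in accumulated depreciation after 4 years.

$112,814

Depreciable base = $191,104 − $34,900 = $156,204.
Sum of the years' digits = 8+7+6+5+4+3+2+1 = 36.
Year 1: $156,204 × 8/36 = $34,712. Book value $156,392.
Year 2: $156,204 × 7/36 = $30,373. Book value $126,019.
Year 3: $156,204 × 6/36 = $26,034. Book value $99,985.
Year 4: $156,204 × 5/36 = $21,695. Book value $78,290.
Accumulated through year 4 = $191,104 − $78,290 = $112,814.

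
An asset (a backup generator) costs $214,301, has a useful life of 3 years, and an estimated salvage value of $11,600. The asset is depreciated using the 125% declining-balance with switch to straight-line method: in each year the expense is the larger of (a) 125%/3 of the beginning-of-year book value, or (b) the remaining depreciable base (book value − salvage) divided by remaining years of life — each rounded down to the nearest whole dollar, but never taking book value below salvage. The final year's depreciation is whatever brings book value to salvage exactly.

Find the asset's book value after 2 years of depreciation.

$68,305

Depreciable base = $214,301 − $11,600 = $202,701.
Year 1: DB = ⌊$214,301 × 125%/3⌋ = $89,292; SL = ⌊$202,701/3⌋ = $67,567 → take DB $89,292. Book value $125,009.
Year 2: DB = ⌊$125,009 × 125%/3⌋ = $52,087; SL = ⌊$113,409/2⌋ = $56,704 → take SL $56,704. Book value $68,305.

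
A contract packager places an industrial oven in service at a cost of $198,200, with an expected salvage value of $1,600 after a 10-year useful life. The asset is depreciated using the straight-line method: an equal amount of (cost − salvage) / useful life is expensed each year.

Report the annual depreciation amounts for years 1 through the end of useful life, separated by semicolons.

Depreciable base = $198,200 − $1,600 = $196,600.
Annual expense = $196,600 / 10 = $19,660.
End of year 1: book value $178,540.
End of year 2: book value $158,880.
End of year 3: book value $139,220.
End of year 4: book value $119,560.
End of year 5: book value $99,900.
End of year 6: book value $80,240.
End of year 7: book value $60,580.
End of year 8: book value $40,920.
End of year 9: book value $21,260.
End of year 10: book value $1,600.

$19,660; $19,660; $19,660; $19,660; $19,660; $19,660; $19,660; $19,660; $19,660; $19,660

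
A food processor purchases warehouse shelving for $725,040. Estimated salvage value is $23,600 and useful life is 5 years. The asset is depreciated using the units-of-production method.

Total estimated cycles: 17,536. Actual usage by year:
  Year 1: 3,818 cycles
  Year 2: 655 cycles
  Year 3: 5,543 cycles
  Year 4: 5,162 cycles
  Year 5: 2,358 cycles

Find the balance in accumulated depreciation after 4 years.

Depreciable base = $725,040 − $23,600 = $701,440.
Rate = $701,440 / 17,536 cycles = $40 per cycle.
Year 1: 3,818 × $40 = $152,720. Book value $572,320.
Year 2: 655 × $40 = $26,200. Book value $546,120.
Year 3: 5,543 × $40 = $221,720. Book value $324,400.
Year 4: 5,162 × $40 = $206,480. Book value $117,920.
Accumulated through year 4 = $725,040 − $117,920 = $607,120.

$607,120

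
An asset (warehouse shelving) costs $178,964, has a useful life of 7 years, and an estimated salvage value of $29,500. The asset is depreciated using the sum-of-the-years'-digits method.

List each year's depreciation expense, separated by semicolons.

Depreciable base = $178,964 − $29,500 = $149,464.
Sum of the years' digits = 7+6+5+4+3+2+1 = 28.
Year 1: $149,464 × 7/28 = $37,366. Book value $141,598.
Year 2: $149,464 × 6/28 = $32,028. Book value $109,570.
Year 3: $149,464 × 5/28 = $26,690. Book value $82,880.
Year 4: $149,464 × 4/28 = $21,352. Book value $61,528.
Year 5: $149,464 × 3/28 = $16,014. Book value $45,514.
Year 6: $149,464 × 2/28 = $10,676. Book value $34,838.
Year 7: $149,464 × 1/28 = $5,338. Book value $29,500.

$37,366; $32,028; $26,690; $21,352; $16,014; $10,676; $5,338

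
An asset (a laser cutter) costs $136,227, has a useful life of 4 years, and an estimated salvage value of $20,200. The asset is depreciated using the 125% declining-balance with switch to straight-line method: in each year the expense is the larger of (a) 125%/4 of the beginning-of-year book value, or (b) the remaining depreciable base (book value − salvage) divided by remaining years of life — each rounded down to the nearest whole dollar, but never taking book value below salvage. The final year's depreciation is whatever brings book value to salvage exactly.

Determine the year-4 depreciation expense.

Depreciable base = $136,227 − $20,200 = $116,027.
Year 1: DB = ⌊$136,227 × 125%/4⌋ = $42,570; SL = ⌊$116,027/4⌋ = $29,006 → take DB $42,570. Book value $93,657.
Year 2: DB = ⌊$93,657 × 125%/4⌋ = $29,267; SL = ⌊$73,457/3⌋ = $24,485 → take DB $29,267. Book value $64,390.
Year 3: DB = ⌊$64,390 × 125%/4⌋ = $20,121; SL = ⌊$44,190/2⌋ = $22,095 → take SL $22,095. Book value $42,295.
Year 4 (final): $42,295 − $20,200 = $22,095. Book value $20,200.

$22,095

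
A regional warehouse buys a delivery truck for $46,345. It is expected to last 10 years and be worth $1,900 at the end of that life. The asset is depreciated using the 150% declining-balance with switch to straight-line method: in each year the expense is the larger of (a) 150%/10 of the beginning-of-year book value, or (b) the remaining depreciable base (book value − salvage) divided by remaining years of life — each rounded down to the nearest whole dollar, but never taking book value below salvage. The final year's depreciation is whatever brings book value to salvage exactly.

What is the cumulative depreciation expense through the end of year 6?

Depreciable base = $46,345 − $1,900 = $44,445.
Year 1: DB = ⌊$46,345 × 150%/10⌋ = $6,951; SL = ⌊$44,445/10⌋ = $4,444 → take DB $6,951. Book value $39,394.
Year 2: DB = ⌊$39,394 × 150%/10⌋ = $5,909; SL = ⌊$37,494/9⌋ = $4,166 → take DB $5,909. Book value $33,485.
Year 3: DB = ⌊$33,485 × 150%/10⌋ = $5,022; SL = ⌊$31,585/8⌋ = $3,948 → take DB $5,022. Book value $28,463.
Year 4: DB = ⌊$28,463 × 150%/10⌋ = $4,269; SL = ⌊$26,563/7⌋ = $3,794 → take DB $4,269. Book value $24,194.
Year 5: DB = ⌊$24,194 × 150%/10⌋ = $3,629; SL = ⌊$22,294/6⌋ = $3,715 → take SL $3,715. Book value $20,479.
Year 6: DB = ⌊$20,479 × 150%/10⌋ = $3,071; SL = ⌊$18,579/5⌋ = $3,715 → take SL $3,715. Book value $16,764.
Accumulated through year 6 = $46,345 − $16,764 = $29,581.

$29,581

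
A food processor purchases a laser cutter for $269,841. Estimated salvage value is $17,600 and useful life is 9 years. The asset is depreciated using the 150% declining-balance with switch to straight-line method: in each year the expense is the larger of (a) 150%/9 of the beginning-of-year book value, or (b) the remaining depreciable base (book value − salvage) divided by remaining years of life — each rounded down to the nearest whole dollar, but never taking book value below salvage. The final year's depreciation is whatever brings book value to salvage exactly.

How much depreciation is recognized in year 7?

Depreciable base = $269,841 − $17,600 = $252,241.
Year 1: DB = ⌊$269,841 × 150%/9⌋ = $44,973; SL = ⌊$252,241/9⌋ = $28,026 → take DB $44,973. Book value $224,868.
Year 2: DB = ⌊$224,868 × 150%/9⌋ = $37,478; SL = ⌊$207,268/8⌋ = $25,908 → take DB $37,478. Book value $187,390.
Year 3: DB = ⌊$187,390 × 150%/9⌋ = $31,231; SL = ⌊$169,790/7⌋ = $24,255 → take DB $31,231. Book value $156,159.
Year 4: DB = ⌊$156,159 × 150%/9⌋ = $26,026; SL = ⌊$138,559/6⌋ = $23,093 → take DB $26,026. Book value $130,133.
Year 5: DB = ⌊$130,133 × 150%/9⌋ = $21,688; SL = ⌊$112,533/5⌋ = $22,506 → take SL $22,506. Book value $107,627.
Year 6: DB = ⌊$107,627 × 150%/9⌋ = $17,937; SL = ⌊$90,027/4⌋ = $22,506 → take SL $22,506. Book value $85,121.
Year 7: DB = ⌊$85,121 × 150%/9⌋ = $14,186; SL = ⌊$67,521/3⌋ = $22,507 → take SL $22,507. Book value $62,614.

$22,507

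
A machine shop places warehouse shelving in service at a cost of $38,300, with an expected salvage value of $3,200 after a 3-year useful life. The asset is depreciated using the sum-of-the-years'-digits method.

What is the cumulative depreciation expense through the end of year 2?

Depreciable base = $38,300 − $3,200 = $35,100.
Sum of the years' digits = 3+2+1 = 6.
Year 1: $35,100 × 3/6 = $17,550. Book value $20,750.
Year 2: $35,100 × 2/6 = $11,700. Book value $9,050.
Accumulated through year 2 = $38,300 − $9,050 = $29,250.

$29,250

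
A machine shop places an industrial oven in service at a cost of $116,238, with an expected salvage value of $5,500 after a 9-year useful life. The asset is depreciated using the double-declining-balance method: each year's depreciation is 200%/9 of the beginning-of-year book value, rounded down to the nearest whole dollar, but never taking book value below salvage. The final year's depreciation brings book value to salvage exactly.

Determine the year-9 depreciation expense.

Depreciable base = $116,238 − $5,500 = $110,738.
Year 1: ⌊$116,238 × 200%/9⌋ = $25,830. Book value $90,408.
Year 2: ⌊$90,408 × 200%/9⌋ = $20,090. Book value $70,318.
Year 3: ⌊$70,318 × 200%/9⌋ = $15,626. Book value $54,692.
Year 4: ⌊$54,692 × 200%/9⌋ = $12,153. Book value $42,539.
Year 5: ⌊$42,539 × 200%/9⌋ = $9,453. Book value $33,086.
Year 6: ⌊$33,086 × 200%/9⌋ = $7,352. Book value $25,734.
Year 7: ⌊$25,734 × 200%/9⌋ = $5,718. Book value $20,016.
Year 8: ⌊$20,016 × 200%/9⌋ = $4,448. Book value $15,568.
Year 9 (final): $15,568 − $5,500 = $10,068. Book value $5,500.

$10,068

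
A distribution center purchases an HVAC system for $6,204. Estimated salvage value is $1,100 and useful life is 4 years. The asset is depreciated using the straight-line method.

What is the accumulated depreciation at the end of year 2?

Depreciable base = $6,204 − $1,100 = $5,104.
Annual expense = $5,104 / 4 = $1,276.
End of year 1: book value $4,928.
End of year 2: book value $3,652.
Accumulated through year 2 = $6,204 − $3,652 = $2,552.

$2,552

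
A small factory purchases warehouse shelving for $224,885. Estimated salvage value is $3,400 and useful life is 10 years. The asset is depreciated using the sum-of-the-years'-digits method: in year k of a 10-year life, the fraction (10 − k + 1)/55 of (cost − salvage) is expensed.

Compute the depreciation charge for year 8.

Depreciable base = $224,885 − $3,400 = $221,485.
Sum of the years' digits = 10+9+8+7+6+5+4+3+2+1 = 55.
Year 1: $221,485 × 10/55 = $40,270. Book value $184,615.
Year 2: $221,485 × 9/55 = $36,243. Book value $148,372.
Year 3: $221,485 × 8/55 = $32,216. Book value $116,156.
Year 4: $221,485 × 7/55 = $28,189. Book value $87,967.
Year 5: $221,485 × 6/55 = $24,162. Book value $63,805.
Year 6: $221,485 × 5/55 = $20,135. Book value $43,670.
Year 7: $221,485 × 4/55 = $16,108. Book value $27,562.
Year 8: $221,485 × 3/55 = $12,081. Book value $15,481.

$12,081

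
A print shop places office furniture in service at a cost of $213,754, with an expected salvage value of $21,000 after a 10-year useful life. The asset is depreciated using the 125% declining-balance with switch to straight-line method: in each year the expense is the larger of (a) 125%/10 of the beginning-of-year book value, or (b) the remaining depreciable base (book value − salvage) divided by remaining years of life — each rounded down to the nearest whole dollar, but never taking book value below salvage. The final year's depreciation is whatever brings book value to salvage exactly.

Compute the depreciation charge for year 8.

Depreciable base = $213,754 − $21,000 = $192,754.
Year 1: DB = ⌊$213,754 × 125%/10⌋ = $26,719; SL = ⌊$192,754/10⌋ = $19,275 → take DB $26,719. Book value $187,035.
Year 2: DB = ⌊$187,035 × 125%/10⌋ = $23,379; SL = ⌊$166,035/9⌋ = $18,448 → take DB $23,379. Book value $163,656.
Year 3: DB = ⌊$163,656 × 125%/10⌋ = $20,457; SL = ⌊$142,656/8⌋ = $17,832 → take DB $20,457. Book value $143,199.
Year 4: DB = ⌊$143,199 × 125%/10⌋ = $17,899; SL = ⌊$122,199/7⌋ = $17,457 → take DB $17,899. Book value $125,300.
Year 5: DB = ⌊$125,300 × 125%/10⌋ = $15,662; SL = ⌊$104,300/6⌋ = $17,383 → take SL $17,383. Book value $107,917.
Year 6: DB = ⌊$107,917 × 125%/10⌋ = $13,489; SL = ⌊$86,917/5⌋ = $17,383 → take SL $17,383. Book value $90,534.
Year 7: DB = ⌊$90,534 × 125%/10⌋ = $11,316; SL = ⌊$69,534/4⌋ = $17,383 → take SL $17,383. Book value $73,151.
Year 8: DB = ⌊$73,151 × 125%/10⌋ = $9,143; SL = ⌊$52,151/3⌋ = $17,383 → take SL $17,383. Book value $55,768.

$17,383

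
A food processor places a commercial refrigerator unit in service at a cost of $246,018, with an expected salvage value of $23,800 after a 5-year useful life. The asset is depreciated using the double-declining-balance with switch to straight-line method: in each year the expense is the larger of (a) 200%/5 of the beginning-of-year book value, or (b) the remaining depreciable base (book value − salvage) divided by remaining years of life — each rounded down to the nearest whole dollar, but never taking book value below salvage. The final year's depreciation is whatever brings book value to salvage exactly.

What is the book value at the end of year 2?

$88,567

Depreciable base = $246,018 − $23,800 = $222,218.
Year 1: DB = ⌊$246,018 × 200%/5⌋ = $98,407; SL = ⌊$222,218/5⌋ = $44,443 → take DB $98,407. Book value $147,611.
Year 2: DB = ⌊$147,611 × 200%/5⌋ = $59,044; SL = ⌊$123,811/4⌋ = $30,952 → take DB $59,044. Book value $88,567.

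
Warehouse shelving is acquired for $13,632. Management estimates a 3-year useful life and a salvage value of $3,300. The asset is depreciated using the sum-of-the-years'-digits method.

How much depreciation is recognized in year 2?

$3,444

Depreciable base = $13,632 − $3,300 = $10,332.
Sum of the years' digits = 3+2+1 = 6.
Year 1: $10,332 × 3/6 = $5,166. Book value $8,466.
Year 2: $10,332 × 2/6 = $3,444. Book value $5,022.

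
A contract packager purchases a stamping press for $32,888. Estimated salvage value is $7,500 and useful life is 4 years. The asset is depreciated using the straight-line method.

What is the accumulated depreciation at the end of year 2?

$12,694

Depreciable base = $32,888 − $7,500 = $25,388.
Annual expense = $25,388 / 4 = $6,347.
End of year 1: book value $26,541.
End of year 2: book value $20,194.
Accumulated through year 2 = $32,888 − $20,194 = $12,694.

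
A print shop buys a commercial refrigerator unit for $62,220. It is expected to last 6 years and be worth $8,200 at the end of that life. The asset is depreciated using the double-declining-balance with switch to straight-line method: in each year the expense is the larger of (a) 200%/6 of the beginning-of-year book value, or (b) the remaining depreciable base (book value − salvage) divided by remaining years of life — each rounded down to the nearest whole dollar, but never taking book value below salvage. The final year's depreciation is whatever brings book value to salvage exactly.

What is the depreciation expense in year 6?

$0

Depreciable base = $62,220 − $8,200 = $54,020.
Year 1: DB = ⌊$62,220 × 200%/6⌋ = $20,740; SL = ⌊$54,020/6⌋ = $9,003 → take DB $20,740. Book value $41,480.
Year 2: DB = ⌊$41,480 × 200%/6⌋ = $13,826; SL = ⌊$33,280/5⌋ = $6,656 → take DB $13,826. Book value $27,654.
Year 3: DB = ⌊$27,654 × 200%/6⌋ = $9,218; SL = ⌊$19,454/4⌋ = $4,863 → take DB $9,218. Book value $18,436.
Year 4: DB = ⌊$18,436 × 200%/6⌋ = $6,145; SL = ⌊$10,236/3⌋ = $3,412 → take DB $6,145. Book value $12,291.
Year 5: DB = ⌊$12,291 × 200%/6⌋ = $4,097; SL = ⌊$4,091/2⌋ = $2,045 → take DB $4,097, capped at $4,091. Book value $8,200.
Year 6 (final): $8,200 − $8,200 = $0. Book value $8,200.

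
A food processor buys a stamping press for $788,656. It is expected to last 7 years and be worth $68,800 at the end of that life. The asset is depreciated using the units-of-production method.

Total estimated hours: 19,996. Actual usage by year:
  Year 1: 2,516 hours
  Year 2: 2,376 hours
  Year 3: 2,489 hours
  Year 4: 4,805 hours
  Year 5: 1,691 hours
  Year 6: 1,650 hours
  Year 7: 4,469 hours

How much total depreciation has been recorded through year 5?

Depreciable base = $788,656 − $68,800 = $719,856.
Rate = $719,856 / 19,996 hours = $36 per hour.
Year 1: 2,516 × $36 = $90,576. Book value $698,080.
Year 2: 2,376 × $36 = $85,536. Book value $612,544.
Year 3: 2,489 × $36 = $89,604. Book value $522,940.
Year 4: 4,805 × $36 = $172,980. Book value $349,960.
Year 5: 1,691 × $36 = $60,876. Book value $289,084.
Accumulated through year 5 = $788,656 − $289,084 = $499,572.

$499,572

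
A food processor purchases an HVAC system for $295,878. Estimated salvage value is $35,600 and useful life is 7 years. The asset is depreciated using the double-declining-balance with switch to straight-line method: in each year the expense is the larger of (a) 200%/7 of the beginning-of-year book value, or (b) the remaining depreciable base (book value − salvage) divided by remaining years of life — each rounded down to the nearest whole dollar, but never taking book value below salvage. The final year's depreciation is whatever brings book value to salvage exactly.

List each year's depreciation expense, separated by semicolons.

Depreciable base = $295,878 − $35,600 = $260,278.
Year 1: DB = ⌊$295,878 × 200%/7⌋ = $84,536; SL = ⌊$260,278/7⌋ = $37,182 → take DB $84,536. Book value $211,342.
Year 2: DB = ⌊$211,342 × 200%/7⌋ = $60,383; SL = ⌊$175,742/6⌋ = $29,290 → take DB $60,383. Book value $150,959.
Year 3: DB = ⌊$150,959 × 200%/7⌋ = $43,131; SL = ⌊$115,359/5⌋ = $23,071 → take DB $43,131. Book value $107,828.
Year 4: DB = ⌊$107,828 × 200%/7⌋ = $30,808; SL = ⌊$72,228/4⌋ = $18,057 → take DB $30,808. Book value $77,020.
Year 5: DB = ⌊$77,020 × 200%/7⌋ = $22,005; SL = ⌊$41,420/3⌋ = $13,806 → take DB $22,005. Book value $55,015.
Year 6: DB = ⌊$55,015 × 200%/7⌋ = $15,718; SL = ⌊$19,415/2⌋ = $9,707 → take DB $15,718. Book value $39,297.
Year 7 (final): $39,297 − $35,600 = $3,697. Book value $35,600.

$84,536; $60,383; $43,131; $30,808; $22,005; $15,718; $3,697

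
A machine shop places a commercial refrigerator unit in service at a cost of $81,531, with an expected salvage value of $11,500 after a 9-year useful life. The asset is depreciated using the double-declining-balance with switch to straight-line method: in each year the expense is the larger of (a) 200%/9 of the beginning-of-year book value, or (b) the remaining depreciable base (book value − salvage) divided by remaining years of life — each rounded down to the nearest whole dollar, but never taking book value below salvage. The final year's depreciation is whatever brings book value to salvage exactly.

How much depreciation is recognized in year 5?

$6,630

Depreciable base = $81,531 − $11,500 = $70,031.
Year 1: DB = ⌊$81,531 × 200%/9⌋ = $18,118; SL = ⌊$70,031/9⌋ = $7,781 → take DB $18,118. Book value $63,413.
Year 2: DB = ⌊$63,413 × 200%/9⌋ = $14,091; SL = ⌊$51,913/8⌋ = $6,489 → take DB $14,091. Book value $49,322.
Year 3: DB = ⌊$49,322 × 200%/9⌋ = $10,960; SL = ⌊$37,822/7⌋ = $5,403 → take DB $10,960. Book value $38,362.
Year 4: DB = ⌊$38,362 × 200%/9⌋ = $8,524; SL = ⌊$26,862/6⌋ = $4,477 → take DB $8,524. Book value $29,838.
Year 5: DB = ⌊$29,838 × 200%/9⌋ = $6,630; SL = ⌊$18,338/5⌋ = $3,667 → take DB $6,630. Book value $23,208.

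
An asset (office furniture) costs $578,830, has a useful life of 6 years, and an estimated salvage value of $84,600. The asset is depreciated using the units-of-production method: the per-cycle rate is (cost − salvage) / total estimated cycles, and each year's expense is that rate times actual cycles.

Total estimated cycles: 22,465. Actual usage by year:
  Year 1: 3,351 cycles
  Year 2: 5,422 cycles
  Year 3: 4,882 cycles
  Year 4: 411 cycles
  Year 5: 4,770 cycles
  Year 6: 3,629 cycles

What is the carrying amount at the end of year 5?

Depreciable base = $578,830 − $84,600 = $494,230.
Rate = $494,230 / 22,465 cycles = $22 per cycle.
Year 1: 3,351 × $22 = $73,722. Book value $505,108.
Year 2: 5,422 × $22 = $119,284. Book value $385,824.
Year 3: 4,882 × $22 = $107,404. Book value $278,420.
Year 4: 411 × $22 = $9,042. Book value $269,378.
Year 5: 4,770 × $22 = $104,940. Book value $164,438.

$164,438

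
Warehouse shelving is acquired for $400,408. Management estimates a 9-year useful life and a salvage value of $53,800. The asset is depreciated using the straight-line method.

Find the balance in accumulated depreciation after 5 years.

Depreciable base = $400,408 − $53,800 = $346,608.
Annual expense = $346,608 / 9 = $38,512.
End of year 1: book value $361,896.
End of year 2: book value $323,384.
End of year 3: book value $284,872.
End of year 4: book value $246,360.
End of year 5: book value $207,848.
Accumulated through year 5 = $400,408 − $207,848 = $192,560.

$192,560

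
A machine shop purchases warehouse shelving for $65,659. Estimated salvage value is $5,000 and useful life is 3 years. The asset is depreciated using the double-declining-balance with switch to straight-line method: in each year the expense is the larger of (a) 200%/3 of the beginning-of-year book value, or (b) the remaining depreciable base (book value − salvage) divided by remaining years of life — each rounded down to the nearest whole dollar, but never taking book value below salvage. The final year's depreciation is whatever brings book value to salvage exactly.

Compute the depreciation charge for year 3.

Depreciable base = $65,659 − $5,000 = $60,659.
Year 1: DB = ⌊$65,659 × 200%/3⌋ = $43,772; SL = ⌊$60,659/3⌋ = $20,219 → take DB $43,772. Book value $21,887.
Year 2: DB = ⌊$21,887 × 200%/3⌋ = $14,591; SL = ⌊$16,887/2⌋ = $8,443 → take DB $14,591. Book value $7,296.
Year 3 (final): $7,296 − $5,000 = $2,296. Book value $5,000.

$2,296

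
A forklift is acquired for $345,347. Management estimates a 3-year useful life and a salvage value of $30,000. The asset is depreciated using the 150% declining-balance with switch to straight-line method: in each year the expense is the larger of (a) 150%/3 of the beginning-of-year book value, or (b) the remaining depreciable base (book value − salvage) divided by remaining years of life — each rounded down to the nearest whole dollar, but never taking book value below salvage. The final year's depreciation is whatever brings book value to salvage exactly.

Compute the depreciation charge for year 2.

$86,337

Depreciable base = $345,347 − $30,000 = $315,347.
Year 1: DB = ⌊$345,347 × 150%/3⌋ = $172,673; SL = ⌊$315,347/3⌋ = $105,115 → take DB $172,673. Book value $172,674.
Year 2: DB = ⌊$172,674 × 150%/3⌋ = $86,337; SL = ⌊$142,674/2⌋ = $71,337 → take DB $86,337. Book value $86,337.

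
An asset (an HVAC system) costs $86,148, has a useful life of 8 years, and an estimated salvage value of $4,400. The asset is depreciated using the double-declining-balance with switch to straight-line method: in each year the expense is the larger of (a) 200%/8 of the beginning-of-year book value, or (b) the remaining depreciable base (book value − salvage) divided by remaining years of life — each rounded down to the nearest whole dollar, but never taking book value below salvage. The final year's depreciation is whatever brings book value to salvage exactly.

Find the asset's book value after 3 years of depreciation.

$36,345

Depreciable base = $86,148 − $4,400 = $81,748.
Year 1: DB = ⌊$86,148 × 200%/8⌋ = $21,537; SL = ⌊$81,748/8⌋ = $10,218 → take DB $21,537. Book value $64,611.
Year 2: DB = ⌊$64,611 × 200%/8⌋ = $16,152; SL = ⌊$60,211/7⌋ = $8,601 → take DB $16,152. Book value $48,459.
Year 3: DB = ⌊$48,459 × 200%/8⌋ = $12,114; SL = ⌊$44,059/6⌋ = $7,343 → take DB $12,114. Book value $36,345.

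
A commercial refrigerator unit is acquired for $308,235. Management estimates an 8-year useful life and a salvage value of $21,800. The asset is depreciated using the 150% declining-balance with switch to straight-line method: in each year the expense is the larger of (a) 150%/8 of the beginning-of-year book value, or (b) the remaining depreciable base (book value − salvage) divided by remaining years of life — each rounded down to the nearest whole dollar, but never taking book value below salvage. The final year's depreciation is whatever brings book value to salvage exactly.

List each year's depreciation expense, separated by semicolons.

$57,794; $46,957; $38,153; $30,999; $28,133; $28,133; $28,133; $28,133

Depreciable base = $308,235 − $21,800 = $286,435.
Year 1: DB = ⌊$308,235 × 150%/8⌋ = $57,794; SL = ⌊$286,435/8⌋ = $35,804 → take DB $57,794. Book value $250,441.
Year 2: DB = ⌊$250,441 × 150%/8⌋ = $46,957; SL = ⌊$228,641/7⌋ = $32,663 → take DB $46,957. Book value $203,484.
Year 3: DB = ⌊$203,484 × 150%/8⌋ = $38,153; SL = ⌊$181,684/6⌋ = $30,280 → take DB $38,153. Book value $165,331.
Year 4: DB = ⌊$165,331 × 150%/8⌋ = $30,999; SL = ⌊$143,531/5⌋ = $28,706 → take DB $30,999. Book value $134,332.
Year 5: DB = ⌊$134,332 × 150%/8⌋ = $25,187; SL = ⌊$112,532/4⌋ = $28,133 → take SL $28,133. Book value $106,199.
Year 6: DB = ⌊$106,199 × 150%/8⌋ = $19,912; SL = ⌊$84,399/3⌋ = $28,133 → take SL $28,133. Book value $78,066.
Year 7: DB = ⌊$78,066 × 150%/8⌋ = $14,637; SL = ⌊$56,266/2⌋ = $28,133 → take SL $28,133. Book value $49,933.
Year 8 (final): $49,933 − $21,800 = $28,133. Book value $21,800.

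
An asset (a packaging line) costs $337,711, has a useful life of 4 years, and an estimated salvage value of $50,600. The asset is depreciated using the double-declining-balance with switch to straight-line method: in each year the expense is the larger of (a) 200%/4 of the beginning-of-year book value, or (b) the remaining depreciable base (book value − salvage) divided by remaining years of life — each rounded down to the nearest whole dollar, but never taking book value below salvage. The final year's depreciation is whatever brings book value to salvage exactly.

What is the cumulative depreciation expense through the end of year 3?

$287,111

Depreciable base = $337,711 − $50,600 = $287,111.
Year 1: DB = ⌊$337,711 × 200%/4⌋ = $168,855; SL = ⌊$287,111/4⌋ = $71,777 → take DB $168,855. Book value $168,856.
Year 2: DB = ⌊$168,856 × 200%/4⌋ = $84,428; SL = ⌊$118,256/3⌋ = $39,418 → take DB $84,428. Book value $84,428.
Year 3: DB = ⌊$84,428 × 200%/4⌋ = $42,214; SL = ⌊$33,828/2⌋ = $16,914 → take DB $42,214, capped at $33,828. Book value $50,600.
Accumulated through year 3 = $337,711 − $50,600 = $287,111.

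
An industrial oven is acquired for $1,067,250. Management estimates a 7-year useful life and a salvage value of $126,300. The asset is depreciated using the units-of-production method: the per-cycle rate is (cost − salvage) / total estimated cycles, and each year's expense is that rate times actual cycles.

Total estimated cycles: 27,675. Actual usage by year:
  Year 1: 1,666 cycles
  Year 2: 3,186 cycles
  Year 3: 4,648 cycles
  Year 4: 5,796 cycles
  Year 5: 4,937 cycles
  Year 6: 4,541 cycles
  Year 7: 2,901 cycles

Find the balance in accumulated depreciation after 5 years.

Depreciable base = $1,067,250 − $126,300 = $940,950.
Rate = $940,950 / 27,675 cycles = $34 per cycle.
Year 1: 1,666 × $34 = $56,644. Book value $1,010,606.
Year 2: 3,186 × $34 = $108,324. Book value $902,282.
Year 3: 4,648 × $34 = $158,032. Book value $744,250.
Year 4: 5,796 × $34 = $197,064. Book value $547,186.
Year 5: 4,937 × $34 = $167,858. Book value $379,328.
Accumulated through year 5 = $1,067,250 − $379,328 = $687,922.

$687,922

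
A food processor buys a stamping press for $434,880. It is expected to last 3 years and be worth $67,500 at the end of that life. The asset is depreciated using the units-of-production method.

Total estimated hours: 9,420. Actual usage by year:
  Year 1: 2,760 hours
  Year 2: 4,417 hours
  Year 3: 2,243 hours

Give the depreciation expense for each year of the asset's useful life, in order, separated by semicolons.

Depreciable base = $434,880 − $67,500 = $367,380.
Rate = $367,380 / 9,420 hours = $39 per hour.
Year 1: 2,760 × $39 = $107,640. Book value $327,240.
Year 2: 4,417 × $39 = $172,263. Book value $154,977.
Year 3: 2,243 × $39 = $87,477. Book value $67,500.

$107,640; $172,263; $87,477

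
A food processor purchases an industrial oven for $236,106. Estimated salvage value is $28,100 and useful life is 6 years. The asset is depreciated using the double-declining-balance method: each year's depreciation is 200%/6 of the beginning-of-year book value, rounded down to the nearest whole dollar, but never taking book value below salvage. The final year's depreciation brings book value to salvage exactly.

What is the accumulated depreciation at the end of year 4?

$189,467

Depreciable base = $236,106 − $28,100 = $208,006.
Year 1: ⌊$236,106 × 200%/6⌋ = $78,702. Book value $157,404.
Year 2: ⌊$157,404 × 200%/6⌋ = $52,468. Book value $104,936.
Year 3: ⌊$104,936 × 200%/6⌋ = $34,978. Book value $69,958.
Year 4: ⌊$69,958 × 200%/6⌋ = $23,319. Book value $46,639.
Accumulated through year 4 = $236,106 − $46,639 = $189,467.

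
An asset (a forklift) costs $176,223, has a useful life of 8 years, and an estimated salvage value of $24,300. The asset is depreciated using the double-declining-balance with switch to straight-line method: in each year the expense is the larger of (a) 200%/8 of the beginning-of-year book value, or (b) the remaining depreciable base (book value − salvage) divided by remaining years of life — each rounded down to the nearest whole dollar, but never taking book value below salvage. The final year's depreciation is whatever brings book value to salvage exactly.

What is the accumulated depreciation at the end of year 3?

Depreciable base = $176,223 − $24,300 = $151,923.
Year 1: DB = ⌊$176,223 × 200%/8⌋ = $44,055; SL = ⌊$151,923/8⌋ = $18,990 → take DB $44,055. Book value $132,168.
Year 2: DB = ⌊$132,168 × 200%/8⌋ = $33,042; SL = ⌊$107,868/7⌋ = $15,409 → take DB $33,042. Book value $99,126.
Year 3: DB = ⌊$99,126 × 200%/8⌋ = $24,781; SL = ⌊$74,826/6⌋ = $12,471 → take DB $24,781. Book value $74,345.
Accumulated through year 3 = $176,223 − $74,345 = $101,878.

$101,878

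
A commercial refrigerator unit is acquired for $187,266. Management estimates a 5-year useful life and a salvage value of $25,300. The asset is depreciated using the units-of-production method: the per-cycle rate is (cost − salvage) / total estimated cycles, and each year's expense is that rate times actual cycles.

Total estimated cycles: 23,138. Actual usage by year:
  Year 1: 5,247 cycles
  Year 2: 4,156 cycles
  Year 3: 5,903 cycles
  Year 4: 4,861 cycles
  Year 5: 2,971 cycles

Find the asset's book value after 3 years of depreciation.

Depreciable base = $187,266 − $25,300 = $161,966.
Rate = $161,966 / 23,138 cycles = $7 per cycle.
Year 1: 5,247 × $7 = $36,729. Book value $150,537.
Year 2: 4,156 × $7 = $29,092. Book value $121,445.
Year 3: 5,903 × $7 = $41,321. Book value $80,124.

$80,124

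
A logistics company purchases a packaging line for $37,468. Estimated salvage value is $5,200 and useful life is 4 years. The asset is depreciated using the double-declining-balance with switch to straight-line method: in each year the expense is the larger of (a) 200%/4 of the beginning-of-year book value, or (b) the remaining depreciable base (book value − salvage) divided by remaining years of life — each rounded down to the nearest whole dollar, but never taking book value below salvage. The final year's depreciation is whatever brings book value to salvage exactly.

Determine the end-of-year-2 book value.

$9,367

Depreciable base = $37,468 − $5,200 = $32,268.
Year 1: DB = ⌊$37,468 × 200%/4⌋ = $18,734; SL = ⌊$32,268/4⌋ = $8,067 → take DB $18,734. Book value $18,734.
Year 2: DB = ⌊$18,734 × 200%/4⌋ = $9,367; SL = ⌊$13,534/3⌋ = $4,511 → take DB $9,367. Book value $9,367.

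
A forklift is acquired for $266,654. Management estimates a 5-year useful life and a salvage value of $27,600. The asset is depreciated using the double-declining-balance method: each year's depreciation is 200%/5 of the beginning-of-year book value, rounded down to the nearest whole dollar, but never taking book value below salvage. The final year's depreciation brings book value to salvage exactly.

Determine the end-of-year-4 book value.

Depreciable base = $266,654 − $27,600 = $239,054.
Year 1: ⌊$266,654 × 200%/5⌋ = $106,661. Book value $159,993.
Year 2: ⌊$159,993 × 200%/5⌋ = $63,997. Book value $95,996.
Year 3: ⌊$95,996 × 200%/5⌋ = $38,398. Book value $57,598.
Year 4: ⌊$57,598 × 200%/5⌋ = $23,039. Book value $34,559.

$34,559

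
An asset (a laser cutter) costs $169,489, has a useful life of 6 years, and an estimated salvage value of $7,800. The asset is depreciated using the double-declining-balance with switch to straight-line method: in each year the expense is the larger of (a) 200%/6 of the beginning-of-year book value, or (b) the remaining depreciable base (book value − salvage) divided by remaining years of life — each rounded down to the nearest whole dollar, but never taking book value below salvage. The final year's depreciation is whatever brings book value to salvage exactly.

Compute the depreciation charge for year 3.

$25,109

Depreciable base = $169,489 − $7,800 = $161,689.
Year 1: DB = ⌊$169,489 × 200%/6⌋ = $56,496; SL = ⌊$161,689/6⌋ = $26,948 → take DB $56,496. Book value $112,993.
Year 2: DB = ⌊$112,993 × 200%/6⌋ = $37,664; SL = ⌊$105,193/5⌋ = $21,038 → take DB $37,664. Book value $75,329.
Year 3: DB = ⌊$75,329 × 200%/6⌋ = $25,109; SL = ⌊$67,529/4⌋ = $16,882 → take DB $25,109. Book value $50,220.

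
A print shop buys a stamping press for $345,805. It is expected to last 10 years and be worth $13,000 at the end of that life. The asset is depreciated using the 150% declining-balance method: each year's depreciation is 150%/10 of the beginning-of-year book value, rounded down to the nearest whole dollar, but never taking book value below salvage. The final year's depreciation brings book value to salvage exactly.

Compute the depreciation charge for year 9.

Depreciable base = $345,805 − $13,000 = $332,805.
Year 1: ⌊$345,805 × 150%/10⌋ = $51,870. Book value $293,935.
Year 2: ⌊$293,935 × 150%/10⌋ = $44,090. Book value $249,845.
Year 3: ⌊$249,845 × 150%/10⌋ = $37,476. Book value $212,369.
Year 4: ⌊$212,369 × 150%/10⌋ = $31,855. Book value $180,514.
Year 5: ⌊$180,514 × 150%/10⌋ = $27,077. Book value $153,437.
Year 6: ⌊$153,437 × 150%/10⌋ = $23,015. Book value $130,422.
Year 7: ⌊$130,422 × 150%/10⌋ = $19,563. Book value $110,859.
Year 8: ⌊$110,859 × 150%/10⌋ = $16,628. Book value $94,231.
Year 9: ⌊$94,231 × 150%/10⌋ = $14,134. Book value $80,097.

$14,134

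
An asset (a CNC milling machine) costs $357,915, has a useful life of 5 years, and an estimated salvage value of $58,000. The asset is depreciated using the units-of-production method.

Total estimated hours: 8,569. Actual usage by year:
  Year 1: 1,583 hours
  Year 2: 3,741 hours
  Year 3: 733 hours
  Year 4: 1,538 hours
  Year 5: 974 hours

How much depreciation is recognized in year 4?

Depreciable base = $357,915 − $58,000 = $299,915.
Rate = $299,915 / 8,569 hours = $35 per hour.
Year 1: 1,583 × $35 = $55,405. Book value $302,510.
Year 2: 3,741 × $35 = $130,935. Book value $171,575.
Year 3: 733 × $35 = $25,655. Book value $145,920.
Year 4: 1,538 × $35 = $53,830. Book value $92,090.

$53,830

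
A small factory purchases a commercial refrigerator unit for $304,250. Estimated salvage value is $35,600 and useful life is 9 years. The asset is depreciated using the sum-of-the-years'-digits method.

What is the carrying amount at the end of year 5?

$95,300

Depreciable base = $304,250 − $35,600 = $268,650.
Sum of the years' digits = 9+8+7+6+5+4+3+2+1 = 45.
Year 1: $268,650 × 9/45 = $53,730. Book value $250,520.
Year 2: $268,650 × 8/45 = $47,760. Book value $202,760.
Year 3: $268,650 × 7/45 = $41,790. Book value $160,970.
Year 4: $268,650 × 6/45 = $35,820. Book value $125,150.
Year 5: $268,650 × 5/45 = $29,850. Book value $95,300.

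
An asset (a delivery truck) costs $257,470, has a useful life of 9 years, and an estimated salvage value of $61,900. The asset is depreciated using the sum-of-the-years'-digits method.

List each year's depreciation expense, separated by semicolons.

Depreciable base = $257,470 − $61,900 = $195,570.
Sum of the years' digits = 9+8+7+6+5+4+3+2+1 = 45.
Year 1: $195,570 × 9/45 = $39,114. Book value $218,356.
Year 2: $195,570 × 8/45 = $34,768. Book value $183,588.
Year 3: $195,570 × 7/45 = $30,422. Book value $153,166.
Year 4: $195,570 × 6/45 = $26,076. Book value $127,090.
Year 5: $195,570 × 5/45 = $21,730. Book value $105,360.
Year 6: $195,570 × 4/45 = $17,384. Book value $87,976.
Year 7: $195,570 × 3/45 = $13,038. Book value $74,938.
Year 8: $195,570 × 2/45 = $8,692. Book value $66,246.
Year 9: $195,570 × 1/45 = $4,346. Book value $61,900.

$39,114; $34,768; $30,422; $26,076; $21,730; $17,384; $13,038; $8,692; $4,346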